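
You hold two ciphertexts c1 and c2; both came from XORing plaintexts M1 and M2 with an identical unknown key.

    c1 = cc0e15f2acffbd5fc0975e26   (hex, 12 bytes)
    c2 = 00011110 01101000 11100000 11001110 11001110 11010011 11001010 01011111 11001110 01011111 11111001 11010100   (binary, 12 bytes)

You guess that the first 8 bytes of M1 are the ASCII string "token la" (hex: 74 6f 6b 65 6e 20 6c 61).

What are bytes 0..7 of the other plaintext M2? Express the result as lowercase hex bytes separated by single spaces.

First, c1 ⊕ c2 = (M1 ⊕ K) ⊕ (M2 ⊕ K) = M1 ⊕ M2, so the key drops out. Then M2 = (M1 ⊕ M2) ⊕ M1 over the first 8 bytes.
byte 0: (cc XOR 1e) XOR 74 = d2 XOR 74 = a6
byte 1: (0e XOR 68) XOR 6f = 66 XOR 6f = 09
byte 2: (15 XOR e0) XOR 6b = f5 XOR 6b = 9e
byte 3: (f2 XOR ce) XOR 65 = 3c XOR 65 = 59
byte 4: (ac XOR ce) XOR 6e = 62 XOR 6e = 0c
byte 5: (ff XOR d3) XOR 20 = 2c XOR 20 = 0c
byte 6: (bd XOR ca) XOR 6c = 77 XOR 6c = 1b
byte 7: (5f XOR 5f) XOR 61 = 00 XOR 61 = 61

a6 09 9e 59 0c 0c 1b 61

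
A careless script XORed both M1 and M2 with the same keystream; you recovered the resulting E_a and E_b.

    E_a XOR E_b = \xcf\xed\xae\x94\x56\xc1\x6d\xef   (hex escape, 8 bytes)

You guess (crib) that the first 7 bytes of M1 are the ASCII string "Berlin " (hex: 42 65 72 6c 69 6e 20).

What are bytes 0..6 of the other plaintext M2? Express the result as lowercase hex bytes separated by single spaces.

8d 88 dc f8 3f af 4d

Since E_a ⊕ E_b = M1 ⊕ M2, XORing with the guessed M1 bytes yields the corresponding M2 bytes: M2 = (E_a ⊕ E_b) ⊕ M1.
11001111 ^ 01000010 = 10001101
11101101 ^ 01100101 = 10001000
10101110 ^ 01110010 = 11011100
10010100 ^ 01101100 = 11111000
01010110 ^ 01101001 = 00111111
11000001 ^ 01101110 = 10101111
01101101 ^ 00100000 = 01001101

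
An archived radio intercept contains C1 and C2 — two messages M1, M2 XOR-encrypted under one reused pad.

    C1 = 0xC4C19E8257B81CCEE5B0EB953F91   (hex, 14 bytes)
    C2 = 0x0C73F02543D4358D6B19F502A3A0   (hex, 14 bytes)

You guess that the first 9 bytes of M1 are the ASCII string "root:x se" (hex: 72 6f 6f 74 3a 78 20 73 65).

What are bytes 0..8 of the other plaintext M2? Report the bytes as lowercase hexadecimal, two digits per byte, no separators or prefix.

First, C1 ⊕ C2 = (M1 ⊕ K) ⊕ (M2 ⊕ K) = M1 ⊕ M2, so the key drops out. Then M2 = (M1 ⊕ M2) ⊕ M1 over the first 9 bytes.
byte 0: (c4 ⊕ 0c) ⊕ 72 = c8 ⊕ 72 = ba
byte 1: (c1 ⊕ 73) ⊕ 6f = b2 ⊕ 6f = dd
byte 2: (9e ⊕ f0) ⊕ 6f = 6e ⊕ 6f = 01
byte 3: (82 ⊕ 25) ⊕ 74 = a7 ⊕ 74 = d3
byte 4: (57 ⊕ 43) ⊕ 3a = 14 ⊕ 3a = 2e
byte 5: (b8 ⊕ d4) ⊕ 78 = 6c ⊕ 78 = 14
byte 6: (1c ⊕ 35) ⊕ 20 = 29 ⊕ 20 = 09
byte 7: (ce ⊕ 8d) ⊕ 73 = 43 ⊕ 73 = 30
byte 8: (e5 ⊕ 6b) ⊕ 65 = 8e ⊕ 65 = eb

badd01d32e140930eb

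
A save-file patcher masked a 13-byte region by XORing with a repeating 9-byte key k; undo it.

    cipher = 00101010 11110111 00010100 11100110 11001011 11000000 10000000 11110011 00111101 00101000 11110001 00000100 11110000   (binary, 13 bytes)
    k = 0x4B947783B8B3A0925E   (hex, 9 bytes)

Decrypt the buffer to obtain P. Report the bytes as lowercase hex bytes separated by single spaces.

The 9-byte key repeats, so the effective keystream is 4b 94 77 83 b8 b3 a0 92 5e 4b 94 77 83.
byte 0: 00101010 ⊕ 01001011 = 01100001
byte 1: 11110111 ⊕ 10010100 = 01100011
byte 2: 00010100 ⊕ 01110111 = 01100011
byte 3: 11100110 ⊕ 10000011 = 01100101
byte 4: 11001011 ⊕ 10111000 = 01110011
byte 5: 11000000 ⊕ 10110011 = 01110011
byte 6: 10000000 ⊕ 10100000 = 00100000
byte 7: 11110011 ⊕ 10010010 = 01100001
byte 8: 00111101 ⊕ 01011110 = 01100011
byte 9: 00101000 ⊕ 01001011 = 01100011
byte 10: 11110001 ⊕ 10010100 = 01100101
byte 11: 00000100 ⊕ 01110111 = 01110011
byte 12: 11110000 ⊕ 10000011 = 01110011

61 63 63 65 73 73 20 61 63 63 65 73 73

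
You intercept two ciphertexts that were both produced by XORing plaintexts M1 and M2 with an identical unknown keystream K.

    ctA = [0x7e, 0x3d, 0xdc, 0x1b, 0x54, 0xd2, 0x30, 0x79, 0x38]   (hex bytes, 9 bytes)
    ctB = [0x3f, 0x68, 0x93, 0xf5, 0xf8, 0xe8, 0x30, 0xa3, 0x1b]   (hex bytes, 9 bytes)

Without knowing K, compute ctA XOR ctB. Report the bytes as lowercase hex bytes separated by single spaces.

ctA ⊕ ctB = (M1 ⊕ K) ⊕ (M2 ⊕ K) = M1 ⊕ M2 — the shared key cancels under XOR.
7e ⊕ 3f = 41
3d ⊕ 68 = 55
dc ⊕ 93 = 4f
1b ⊕ f5 = ee
54 ⊕ f8 = ac
d2 ⊕ e8 = 3a
30 ⊕ 30 = 00
79 ⊕ a3 = da
38 ⊕ 1b = 23

41 55 4f ee ac 3a 00 da 23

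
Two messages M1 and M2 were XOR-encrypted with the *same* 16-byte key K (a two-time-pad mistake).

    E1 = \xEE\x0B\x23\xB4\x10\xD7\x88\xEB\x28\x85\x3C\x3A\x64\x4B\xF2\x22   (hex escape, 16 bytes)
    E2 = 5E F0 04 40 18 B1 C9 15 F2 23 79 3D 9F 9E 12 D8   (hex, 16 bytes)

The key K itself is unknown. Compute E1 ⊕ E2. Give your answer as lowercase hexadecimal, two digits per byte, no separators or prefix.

E1 ⊕ E2 = (M1 ⊕ K) ⊕ (M2 ⊕ K) = M1 ⊕ M2 — the shared key cancels under XOR.
ee ⊕ 5e = b0
0b ⊕ f0 = fb
23 ⊕ 04 = 27
b4 ⊕ 40 = f4
10 ⊕ 18 = 08
d7 ⊕ b1 = 66
88 ⊕ c9 = 41
eb ⊕ 15 = fe
28 ⊕ f2 = da
85 ⊕ 23 = a6
3c ⊕ 79 = 45
3a ⊕ 3d = 07
64 ⊕ 9f = fb
4b ⊕ 9e = d5
f2 ⊕ 12 = e0
22 ⊕ d8 = fa

b0fb27f4086641fedaa64507fbd5e0fa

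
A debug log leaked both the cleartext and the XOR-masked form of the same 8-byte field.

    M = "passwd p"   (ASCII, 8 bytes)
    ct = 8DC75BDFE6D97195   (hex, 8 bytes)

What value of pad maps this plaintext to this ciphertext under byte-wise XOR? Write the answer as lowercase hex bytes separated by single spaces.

Since ct = M ⊕ pad, XORing both sides with M gives pad = M ⊕ ct.
70 XOR 8d = fd
61 XOR c7 = a6
73 XOR 5b = 28
73 XOR df = ac
77 XOR e6 = 91
64 XOR d9 = bd
20 XOR 71 = 51
70 XOR 95 = e5

fd a6 28 ac 91 bd 51 e5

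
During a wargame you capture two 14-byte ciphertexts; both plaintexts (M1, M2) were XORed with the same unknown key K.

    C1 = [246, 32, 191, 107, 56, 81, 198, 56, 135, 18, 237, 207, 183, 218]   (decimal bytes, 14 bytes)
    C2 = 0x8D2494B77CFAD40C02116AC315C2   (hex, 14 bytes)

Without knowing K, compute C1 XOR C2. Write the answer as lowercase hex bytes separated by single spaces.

C1 ⊕ C2 = (M1 ⊕ K) ⊕ (M2 ⊕ K) = M1 ⊕ M2 — the shared key cancels under XOR.
byte 0: f6 ⊕ 8d = 7b
byte 1: 20 ⊕ 24 = 04
byte 2: bf ⊕ 94 = 2b
byte 3: 6b ⊕ b7 = dc
byte 4: 38 ⊕ 7c = 44
byte 5: 51 ⊕ fa = ab
byte 6: c6 ⊕ d4 = 12
byte 7: 38 ⊕ 0c = 34
byte 8: 87 ⊕ 02 = 85
byte 9: 12 ⊕ 11 = 03
byte 10: ed ⊕ 6a = 87
byte 11: cf ⊕ c3 = 0c
byte 12: b7 ⊕ 15 = a2
byte 13: da ⊕ c2 = 18

7b 04 2b dc 44 ab 12 34 85 03 87 0c a2 18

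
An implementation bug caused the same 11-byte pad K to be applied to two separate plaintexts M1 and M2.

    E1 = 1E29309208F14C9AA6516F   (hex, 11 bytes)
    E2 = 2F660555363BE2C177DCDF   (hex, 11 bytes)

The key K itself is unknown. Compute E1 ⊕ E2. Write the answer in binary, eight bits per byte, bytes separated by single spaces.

00110001 01001111 00110101 11000111 00111110 11001010 10101110 01011011 11010001 10001101 10110000

E1 ⊕ E2 = (M1 ⊕ K) ⊕ (M2 ⊕ K) = M1 ⊕ M2 — the shared key cancels under XOR.
byte 0: 1e ^ 2f = 31
byte 1: 29 ^ 66 = 4f
byte 2: 30 ^ 05 = 35
byte 3: 92 ^ 55 = c7
byte 4: 08 ^ 36 = 3e
byte 5: f1 ^ 3b = ca
byte 6: 4c ^ e2 = ae
byte 7: 9a ^ c1 = 5b
byte 8: a6 ^ 77 = d1
byte 9: 51 ^ dc = 8d
byte 10: 6f ^ df = b0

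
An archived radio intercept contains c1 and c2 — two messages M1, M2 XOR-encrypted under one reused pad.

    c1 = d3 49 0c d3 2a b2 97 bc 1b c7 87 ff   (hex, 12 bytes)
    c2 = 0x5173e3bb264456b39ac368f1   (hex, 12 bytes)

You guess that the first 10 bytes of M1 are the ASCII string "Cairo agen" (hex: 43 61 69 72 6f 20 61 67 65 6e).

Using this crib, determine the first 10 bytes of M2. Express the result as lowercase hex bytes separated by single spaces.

First, c1 ⊕ c2 = (M1 ⊕ K) ⊕ (M2 ⊕ K) = M1 ⊕ M2, so the key drops out. Then M2 = (M1 ⊕ M2) ⊕ M1 over the first 10 bytes.
byte 0: (d3 ^ 51) ^ 43 = 82 ^ 43 = c1
byte 1: (49 ^ 73) ^ 61 = 3a ^ 61 = 5b
byte 2: (0c ^ e3) ^ 69 = ef ^ 69 = 86
byte 3: (d3 ^ bb) ^ 72 = 68 ^ 72 = 1a
byte 4: (2a ^ 26) ^ 6f = 0c ^ 6f = 63
byte 5: (b2 ^ 44) ^ 20 = f6 ^ 20 = d6
byte 6: (97 ^ 56) ^ 61 = c1 ^ 61 = a0
byte 7: (bc ^ b3) ^ 67 = 0f ^ 67 = 68
byte 8: (1b ^ 9a) ^ 65 = 81 ^ 65 = e4
byte 9: (c7 ^ c3) ^ 6e = 04 ^ 6e = 6a

c1 5b 86 1a 63 d6 a0 68 e4 6a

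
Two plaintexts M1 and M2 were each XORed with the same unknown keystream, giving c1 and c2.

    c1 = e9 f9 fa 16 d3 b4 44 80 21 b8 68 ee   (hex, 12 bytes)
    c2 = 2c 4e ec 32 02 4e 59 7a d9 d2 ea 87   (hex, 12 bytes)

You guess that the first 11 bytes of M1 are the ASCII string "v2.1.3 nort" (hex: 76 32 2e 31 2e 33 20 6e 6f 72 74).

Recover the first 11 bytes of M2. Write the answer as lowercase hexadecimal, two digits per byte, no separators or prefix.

First, c1 ⊕ c2 = (M1 ⊕ K) ⊕ (M2 ⊕ K) = M1 ⊕ M2, so the key drops out. Then M2 = (M1 ⊕ M2) ⊕ M1 over the first 11 bytes.
byte 0: (e9 ⊕ 2c) ⊕ 76 = c5 ⊕ 76 = b3
byte 1: (f9 ⊕ 4e) ⊕ 32 = b7 ⊕ 32 = 85
byte 2: (fa ⊕ ec) ⊕ 2e = 16 ⊕ 2e = 38
byte 3: (16 ⊕ 32) ⊕ 31 = 24 ⊕ 31 = 15
byte 4: (d3 ⊕ 02) ⊕ 2e = d1 ⊕ 2e = ff
byte 5: (b4 ⊕ 4e) ⊕ 33 = fa ⊕ 33 = c9
byte 6: (44 ⊕ 59) ⊕ 20 = 1d ⊕ 20 = 3d
byte 7: (80 ⊕ 7a) ⊕ 6e = fa ⊕ 6e = 94
byte 8: (21 ⊕ d9) ⊕ 6f = f8 ⊕ 6f = 97
byte 9: (b8 ⊕ d2) ⊕ 72 = 6a ⊕ 72 = 18
byte 10: (68 ⊕ ea) ⊕ 74 = 82 ⊕ 74 = f6

b3853815ffc93d949718f6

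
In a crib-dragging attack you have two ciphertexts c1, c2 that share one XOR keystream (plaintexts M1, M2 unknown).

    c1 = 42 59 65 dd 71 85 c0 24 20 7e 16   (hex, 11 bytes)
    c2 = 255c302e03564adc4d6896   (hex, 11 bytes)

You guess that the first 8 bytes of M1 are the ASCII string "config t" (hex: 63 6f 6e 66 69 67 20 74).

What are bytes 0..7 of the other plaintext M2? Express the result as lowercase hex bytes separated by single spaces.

04 6a 3b 95 1b b4 aa 8c

First, c1 ⊕ c2 = (M1 ⊕ K) ⊕ (M2 ⊕ K) = M1 ⊕ M2, so the key drops out. Then M2 = (M1 ⊕ M2) ⊕ M1 over the first 8 bytes.
byte 0: (42 ⊕ 25) ⊕ 63 = 67 ⊕ 63 = 04
byte 1: (59 ⊕ 5c) ⊕ 6f = 05 ⊕ 6f = 6a
byte 2: (65 ⊕ 30) ⊕ 6e = 55 ⊕ 6e = 3b
byte 3: (dd ⊕ 2e) ⊕ 66 = f3 ⊕ 66 = 95
byte 4: (71 ⊕ 03) ⊕ 69 = 72 ⊕ 69 = 1b
byte 5: (85 ⊕ 56) ⊕ 67 = d3 ⊕ 67 = b4
byte 6: (c0 ⊕ 4a) ⊕ 20 = 8a ⊕ 20 = aa
byte 7: (24 ⊕ dc) ⊕ 74 = f8 ⊕ 74 = 8c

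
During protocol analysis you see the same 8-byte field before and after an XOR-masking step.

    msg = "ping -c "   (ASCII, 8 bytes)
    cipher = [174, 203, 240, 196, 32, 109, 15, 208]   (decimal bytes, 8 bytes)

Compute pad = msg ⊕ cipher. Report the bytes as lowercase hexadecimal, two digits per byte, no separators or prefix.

dea29ea300406cf0

Since cipher = msg ⊕ pad, XORing both sides with msg gives pad = msg ⊕ cipher.
70 XOR ae = de
69 XOR cb = a2
6e XOR f0 = 9e
67 XOR c4 = a3
20 XOR 20 = 00
2d XOR 6d = 40
63 XOR 0f = 6c
20 XOR d0 = f0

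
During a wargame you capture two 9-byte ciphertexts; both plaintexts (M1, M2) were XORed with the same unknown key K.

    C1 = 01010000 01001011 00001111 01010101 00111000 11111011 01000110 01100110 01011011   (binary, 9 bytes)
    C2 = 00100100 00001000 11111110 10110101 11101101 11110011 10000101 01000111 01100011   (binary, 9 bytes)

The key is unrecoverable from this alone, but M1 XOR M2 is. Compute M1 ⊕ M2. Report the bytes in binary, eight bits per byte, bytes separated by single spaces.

01110100 01000011 11110001 11100000 11010101 00001000 11000011 00100001 00111000

C1 ⊕ C2 = (M1 ⊕ K) ⊕ (M2 ⊕ K) = M1 ⊕ M2 — the shared key cancels under XOR.
byte 0:  80 xor  36 = 116
byte 1:  75 xor   8 =  67
byte 2:  15 xor 254 = 241
byte 3:  85 xor 181 = 224
byte 4:  56 xor 237 = 213
byte 5: 251 xor 243 =   8
byte 6:  70 xor 133 = 195
byte 7: 102 xor  71 =  33
byte 8:  91 xor  99 =  56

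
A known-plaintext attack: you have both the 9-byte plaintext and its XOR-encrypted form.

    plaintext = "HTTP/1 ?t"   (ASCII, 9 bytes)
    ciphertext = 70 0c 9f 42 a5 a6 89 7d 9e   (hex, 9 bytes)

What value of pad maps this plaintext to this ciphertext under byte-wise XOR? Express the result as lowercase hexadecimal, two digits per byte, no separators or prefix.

Since ciphertext = plaintext ⊕ pad, XORing both sides with plaintext gives pad = plaintext ⊕ ciphertext.
byte 0: 48 xor 70 = 38
byte 1: 54 xor 0c = 58
byte 2: 54 xor 9f = cb
byte 3: 50 xor 42 = 12
byte 4: 2f xor a5 = 8a
byte 5: 31 xor a6 = 97
byte 6: 20 xor 89 = a9
byte 7: 3f xor 7d = 42
byte 8: 74 xor 9e = ea

3858cb128a97a942ea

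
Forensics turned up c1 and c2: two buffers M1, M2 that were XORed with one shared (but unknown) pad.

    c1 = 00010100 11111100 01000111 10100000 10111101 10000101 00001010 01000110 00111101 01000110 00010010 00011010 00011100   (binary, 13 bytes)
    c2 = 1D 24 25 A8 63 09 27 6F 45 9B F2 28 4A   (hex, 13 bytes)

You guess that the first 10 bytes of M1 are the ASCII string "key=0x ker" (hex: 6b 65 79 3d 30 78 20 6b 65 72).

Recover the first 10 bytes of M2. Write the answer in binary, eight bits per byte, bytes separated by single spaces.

First, c1 ⊕ c2 = (M1 ⊕ K) ⊕ (M2 ⊕ K) = M1 ⊕ M2, so the key drops out. Then M2 = (M1 ⊕ M2) ⊕ M1 over the first 10 bytes.
byte 0: (14 XOR 1d) XOR 6b = 09 XOR 6b = 62
byte 1: (fc XOR 24) XOR 65 = d8 XOR 65 = bd
byte 2: (47 XOR 25) XOR 79 = 62 XOR 79 = 1b
byte 3: (a0 XOR a8) XOR 3d = 08 XOR 3d = 35
byte 4: (bd XOR 63) XOR 30 = de XOR 30 = ee
byte 5: (85 XOR 09) XOR 78 = 8c XOR 78 = f4
byte 6: (0a XOR 27) XOR 20 = 2d XOR 20 = 0d
byte 7: (46 XOR 6f) XOR 6b = 29 XOR 6b = 42
byte 8: (3d XOR 45) XOR 65 = 78 XOR 65 = 1d
byte 9: (46 XOR 9b) XOR 72 = dd XOR 72 = af

01100010 10111101 00011011 00110101 11101110 11110100 00001101 01000010 00011101 10101111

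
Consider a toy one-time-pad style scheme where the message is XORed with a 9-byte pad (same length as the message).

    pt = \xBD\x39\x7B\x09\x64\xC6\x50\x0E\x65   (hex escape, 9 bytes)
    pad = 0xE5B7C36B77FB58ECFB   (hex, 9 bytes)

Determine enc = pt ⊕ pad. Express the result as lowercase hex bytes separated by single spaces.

bd ^ e5 = 58
39 ^ b7 = 8e
7b ^ c3 = b8
09 ^ 6b = 62
64 ^ 77 = 13
c6 ^ fb = 3d
50 ^ 58 = 08
0e ^ ec = e2
65 ^ fb = 9e

58 8e b8 62 13 3d 08 e2 9e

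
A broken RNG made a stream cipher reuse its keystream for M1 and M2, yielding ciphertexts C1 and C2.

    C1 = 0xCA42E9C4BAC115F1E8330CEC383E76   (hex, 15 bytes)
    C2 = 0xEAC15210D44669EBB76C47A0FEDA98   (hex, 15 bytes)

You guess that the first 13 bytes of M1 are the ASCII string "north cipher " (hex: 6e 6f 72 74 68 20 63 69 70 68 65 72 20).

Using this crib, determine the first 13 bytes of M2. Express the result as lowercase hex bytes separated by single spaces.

4e ec c9 a0 06 a7 1f 73 2f 37 2e 3e e6

First, C1 ⊕ C2 = (M1 ⊕ K) ⊕ (M2 ⊕ K) = M1 ⊕ M2, so the key drops out. Then M2 = (M1 ⊕ M2) ⊕ M1 over the first 13 bytes.
byte 0: (ca ⊕ ea) ⊕ 6e = 20 ⊕ 6e = 4e
byte 1: (42 ⊕ c1) ⊕ 6f = 83 ⊕ 6f = ec
byte 2: (e9 ⊕ 52) ⊕ 72 = bb ⊕ 72 = c9
byte 3: (c4 ⊕ 10) ⊕ 74 = d4 ⊕ 74 = a0
byte 4: (ba ⊕ d4) ⊕ 68 = 6e ⊕ 68 = 06
byte 5: (c1 ⊕ 46) ⊕ 20 = 87 ⊕ 20 = a7
byte 6: (15 ⊕ 69) ⊕ 63 = 7c ⊕ 63 = 1f
byte 7: (f1 ⊕ eb) ⊕ 69 = 1a ⊕ 69 = 73
byte 8: (e8 ⊕ b7) ⊕ 70 = 5f ⊕ 70 = 2f
byte 9: (33 ⊕ 6c) ⊕ 68 = 5f ⊕ 68 = 37
byte 10: (0c ⊕ 47) ⊕ 65 = 4b ⊕ 65 = 2e
byte 11: (ec ⊕ a0) ⊕ 72 = 4c ⊕ 72 = 3e
byte 12: (38 ⊕ fe) ⊕ 20 = c6 ⊕ 20 = e6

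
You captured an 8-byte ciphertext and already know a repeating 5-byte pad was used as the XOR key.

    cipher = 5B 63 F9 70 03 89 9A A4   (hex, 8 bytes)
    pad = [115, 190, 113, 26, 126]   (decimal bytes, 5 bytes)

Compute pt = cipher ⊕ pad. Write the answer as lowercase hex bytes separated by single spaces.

The 5-byte key repeats, so the effective keystream is 73 be 71 1a 7e 73 be 71.
byte 0: 01011011 XOR 01110011 = 00101000
byte 1: 01100011 XOR 10111110 = 11011101
byte 2: 11111001 XOR 01110001 = 10001000
byte 3: 01110000 XOR 00011010 = 01101010
byte 4: 00000011 XOR 01111110 = 01111101
byte 5: 10001001 XOR 01110011 = 11111010
byte 6: 10011010 XOR 10111110 = 00100100
byte 7: 10100100 XOR 01110001 = 11010101

28 dd 88 6a 7d fa 24 d5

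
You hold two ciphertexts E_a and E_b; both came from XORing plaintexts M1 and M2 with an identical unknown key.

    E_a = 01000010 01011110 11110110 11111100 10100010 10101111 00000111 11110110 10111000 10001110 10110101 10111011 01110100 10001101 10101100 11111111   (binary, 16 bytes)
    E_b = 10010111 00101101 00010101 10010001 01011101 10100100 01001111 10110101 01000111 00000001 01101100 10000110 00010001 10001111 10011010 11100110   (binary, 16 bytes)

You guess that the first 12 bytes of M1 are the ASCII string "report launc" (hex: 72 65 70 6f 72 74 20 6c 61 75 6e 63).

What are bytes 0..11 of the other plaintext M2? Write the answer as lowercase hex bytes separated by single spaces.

First, E_a ⊕ E_b = (M1 ⊕ K) ⊕ (M2 ⊕ K) = M1 ⊕ M2, so the key drops out. Then M2 = (M1 ⊕ M2) ⊕ M1 over the first 12 bytes.
byte 0: (42 XOR 97) XOR 72 = d5 XOR 72 = a7
byte 1: (5e XOR 2d) XOR 65 = 73 XOR 65 = 16
byte 2: (f6 XOR 15) XOR 70 = e3 XOR 70 = 93
byte 3: (fc XOR 91) XOR 6f = 6d XOR 6f = 02
byte 4: (a2 XOR 5d) XOR 72 = ff XOR 72 = 8d
byte 5: (af XOR a4) XOR 74 = 0b XOR 74 = 7f
byte 6: (07 XOR 4f) XOR 20 = 48 XOR 20 = 68
byte 7: (f6 XOR b5) XOR 6c = 43 XOR 6c = 2f
byte 8: (b8 XOR 47) XOR 61 = ff XOR 61 = 9e
byte 9: (8e XOR 01) XOR 75 = 8f XOR 75 = fa
byte 10: (b5 XOR 6c) XOR 6e = d9 XOR 6e = b7
byte 11: (bb XOR 86) XOR 63 = 3d XOR 63 = 5e

a7 16 93 02 8d 7f 68 2f 9e fa b7 5e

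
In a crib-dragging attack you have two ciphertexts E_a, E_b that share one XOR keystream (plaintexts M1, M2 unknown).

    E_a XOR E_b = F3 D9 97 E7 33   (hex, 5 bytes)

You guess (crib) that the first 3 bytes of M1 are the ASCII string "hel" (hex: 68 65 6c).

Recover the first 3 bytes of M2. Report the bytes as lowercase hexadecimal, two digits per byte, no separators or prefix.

9bbcfb

Since E_a ⊕ E_b = M1 ⊕ M2, XORing with the guessed M1 bytes yields the corresponding M2 bytes: M2 = (E_a ⊕ E_b) ⊕ M1.
f3 ^ 68 = 9b
d9 ^ 65 = bc
97 ^ 6c = fb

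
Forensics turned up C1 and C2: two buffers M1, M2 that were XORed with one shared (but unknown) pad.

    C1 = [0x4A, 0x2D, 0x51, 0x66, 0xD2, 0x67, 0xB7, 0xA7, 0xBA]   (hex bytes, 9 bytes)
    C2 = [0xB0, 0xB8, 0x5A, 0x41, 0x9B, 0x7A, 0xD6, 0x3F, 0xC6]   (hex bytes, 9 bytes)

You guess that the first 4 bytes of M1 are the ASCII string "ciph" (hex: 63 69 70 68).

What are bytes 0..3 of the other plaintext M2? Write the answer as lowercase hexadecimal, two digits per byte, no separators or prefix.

99fc7b4f

First, C1 ⊕ C2 = (M1 ⊕ K) ⊕ (M2 ⊕ K) = M1 ⊕ M2, so the key drops out. Then M2 = (M1 ⊕ M2) ⊕ M1 over the first 4 bytes.
byte 0: (4a xor b0) xor 63 = fa xor 63 = 99
byte 1: (2d xor b8) xor 69 = 95 xor 69 = fc
byte 2: (51 xor 5a) xor 70 = 0b xor 70 = 7b
byte 3: (66 xor 41) xor 68 = 27 xor 68 = 4f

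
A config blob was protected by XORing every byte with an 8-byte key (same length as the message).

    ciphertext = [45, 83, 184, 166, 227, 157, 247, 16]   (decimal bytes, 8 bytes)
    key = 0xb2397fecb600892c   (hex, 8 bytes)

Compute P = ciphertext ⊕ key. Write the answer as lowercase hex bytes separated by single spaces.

9f 6a c7 4a 55 9d 7e 3c

XOR is its own inverse, so applying the key byte-wise gives the result directly.
byte 0: 2d ^ b2 = 9f
byte 1: 53 ^ 39 = 6a
byte 2: b8 ^ 7f = c7
byte 3: a6 ^ ec = 4a
byte 4: e3 ^ b6 = 55
byte 5: 9d ^ 00 = 9d
byte 6: f7 ^ 89 = 7e
byte 7: 10 ^ 2c = 3c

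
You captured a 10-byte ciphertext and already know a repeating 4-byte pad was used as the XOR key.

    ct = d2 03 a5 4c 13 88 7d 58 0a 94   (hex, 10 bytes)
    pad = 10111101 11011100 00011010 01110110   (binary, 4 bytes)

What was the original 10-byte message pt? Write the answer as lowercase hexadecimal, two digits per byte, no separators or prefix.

6fdfbf3aae54672eb748

The 4-byte key repeats, so the effective keystream is bd dc 1a 76 bd dc 1a 76 bd dc.
byte 0: 11010010 XOR 10111101 = 01101111
byte 1: 00000011 XOR 11011100 = 11011111
byte 2: 10100101 XOR 00011010 = 10111111
byte 3: 01001100 XOR 01110110 = 00111010
byte 4: 00010011 XOR 10111101 = 10101110
byte 5: 10001000 XOR 11011100 = 01010100
byte 6: 01111101 XOR 00011010 = 01100111
byte 7: 01011000 XOR 01110110 = 00101110
byte 8: 00001010 XOR 10111101 = 10110111
byte 9: 10010100 XOR 11011100 = 01001000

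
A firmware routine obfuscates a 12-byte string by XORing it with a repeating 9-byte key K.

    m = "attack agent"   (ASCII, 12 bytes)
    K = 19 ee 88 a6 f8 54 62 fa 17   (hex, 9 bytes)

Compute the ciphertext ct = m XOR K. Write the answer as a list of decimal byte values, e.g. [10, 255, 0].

[120, 154, 252, 199, 155, 63, 66, 155, 112, 124, 128, 252]

The 9-byte key repeats, so the effective keystream is 19 ee 88 a6 f8 54 62 fa 17 19 ee 88.
byte 0: 61 ⊕ 19 = 78
byte 1: 74 ⊕ ee = 9a
byte 2: 74 ⊕ 88 = fc
byte 3: 61 ⊕ a6 = c7
byte 4: 63 ⊕ f8 = 9b
byte 5: 6b ⊕ 54 = 3f
byte 6: 20 ⊕ 62 = 42
byte 7: 61 ⊕ fa = 9b
byte 8: 67 ⊕ 17 = 70
byte 9: 65 ⊕ 19 = 7c
byte 10: 6e ⊕ ee = 80
byte 11: 74 ⊕ 88 = fc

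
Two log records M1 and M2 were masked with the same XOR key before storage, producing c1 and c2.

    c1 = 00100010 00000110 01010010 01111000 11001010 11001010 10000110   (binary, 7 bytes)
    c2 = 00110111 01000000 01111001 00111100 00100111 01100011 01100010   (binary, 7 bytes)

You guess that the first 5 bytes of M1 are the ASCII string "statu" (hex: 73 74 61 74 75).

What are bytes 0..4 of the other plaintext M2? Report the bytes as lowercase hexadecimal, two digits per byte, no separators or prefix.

First, c1 ⊕ c2 = (M1 ⊕ K) ⊕ (M2 ⊕ K) = M1 ⊕ M2, so the key drops out. Then M2 = (M1 ⊕ M2) ⊕ M1 over the first 5 bytes.
byte 0: (22 ^ 37) ^ 73 = 15 ^ 73 = 66
byte 1: (06 ^ 40) ^ 74 = 46 ^ 74 = 32
byte 2: (52 ^ 79) ^ 61 = 2b ^ 61 = 4a
byte 3: (78 ^ 3c) ^ 74 = 44 ^ 74 = 30
byte 4: (ca ^ 27) ^ 75 = ed ^ 75 = 98

66324a3098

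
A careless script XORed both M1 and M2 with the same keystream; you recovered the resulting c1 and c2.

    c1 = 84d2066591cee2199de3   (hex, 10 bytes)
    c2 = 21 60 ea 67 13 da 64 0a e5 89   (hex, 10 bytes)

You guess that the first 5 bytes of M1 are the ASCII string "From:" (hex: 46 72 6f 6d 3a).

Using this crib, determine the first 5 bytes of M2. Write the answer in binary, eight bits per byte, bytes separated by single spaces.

11100011 11000000 10000011 01101111 10111000

First, c1 ⊕ c2 = (M1 ⊕ K) ⊕ (M2 ⊕ K) = M1 ⊕ M2, so the key drops out. Then M2 = (M1 ⊕ M2) ⊕ M1 over the first 5 bytes.
byte 0: (84 ^ 21) ^ 46 = a5 ^ 46 = e3
byte 1: (d2 ^ 60) ^ 72 = b2 ^ 72 = c0
byte 2: (06 ^ ea) ^ 6f = ec ^ 6f = 83
byte 3: (65 ^ 67) ^ 6d = 02 ^ 6d = 6f
byte 4: (91 ^ 13) ^ 3a = 82 ^ 3a = b8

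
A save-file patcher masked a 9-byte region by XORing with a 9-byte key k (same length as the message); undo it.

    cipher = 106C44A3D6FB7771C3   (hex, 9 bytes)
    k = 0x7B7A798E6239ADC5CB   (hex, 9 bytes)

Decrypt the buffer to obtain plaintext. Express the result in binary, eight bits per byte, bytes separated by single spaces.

01101011 00010110 00111101 00101101 10110100 11000010 11011010 10110100 00001000

00010000 xor 01111011 = 01101011
01101100 xor 01111010 = 00010110
01000100 xor 01111001 = 00111101
10100011 xor 10001110 = 00101101
11010110 xor 01100010 = 10110100
11111011 xor 00111001 = 11000010
01110111 xor 10101101 = 11011010
01110001 xor 11000101 = 10110100
11000011 xor 11001011 = 00001000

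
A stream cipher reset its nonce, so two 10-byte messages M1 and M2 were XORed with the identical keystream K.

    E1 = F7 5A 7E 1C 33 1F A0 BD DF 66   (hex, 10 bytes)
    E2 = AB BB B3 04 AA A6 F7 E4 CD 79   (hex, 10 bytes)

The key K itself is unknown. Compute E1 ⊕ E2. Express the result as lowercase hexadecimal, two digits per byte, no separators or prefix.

5ce1cd1899b95759121f

E1 ⊕ E2 = (M1 ⊕ K) ⊕ (M2 ⊕ K) = M1 ⊕ M2 — the shared key cancels under XOR.
247 ⊕ 171 =  92
 90 ⊕ 187 = 225
126 ⊕ 179 = 205
 28 ⊕   4 =  24
 51 ⊕ 170 = 153
 31 ⊕ 166 = 185
160 ⊕ 247 =  87
189 ⊕ 228 =  89
223 ⊕ 205 =  18
102 ⊕ 121 =  31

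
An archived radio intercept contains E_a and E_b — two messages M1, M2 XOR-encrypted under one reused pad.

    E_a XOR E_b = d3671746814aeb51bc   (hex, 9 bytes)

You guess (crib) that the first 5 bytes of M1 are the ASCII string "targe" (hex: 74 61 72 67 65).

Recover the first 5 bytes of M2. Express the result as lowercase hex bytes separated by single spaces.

a7 06 65 21 e4

Since E_a ⊕ E_b = M1 ⊕ M2, XORing with the guessed M1 bytes yields the corresponding M2 bytes: M2 = (E_a ⊕ E_b) ⊕ M1.
211 ⊕ 116 = 167
103 ⊕  97 =   6
 23 ⊕ 114 = 101
 70 ⊕ 103 =  33
129 ⊕ 101 = 228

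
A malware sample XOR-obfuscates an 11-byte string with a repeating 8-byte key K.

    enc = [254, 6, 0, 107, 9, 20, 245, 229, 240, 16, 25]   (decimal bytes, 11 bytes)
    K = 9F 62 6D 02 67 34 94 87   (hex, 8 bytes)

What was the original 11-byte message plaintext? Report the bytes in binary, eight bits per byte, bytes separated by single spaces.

The 8-byte key repeats, so the effective keystream is 9f 62 6d 02 67 34 94 87 9f 62 6d.
byte 0: 11111110 ⊕ 10011111 = 01100001
byte 1: 00000110 ⊕ 01100010 = 01100100
byte 2: 00000000 ⊕ 01101101 = 01101101
byte 3: 01101011 ⊕ 00000010 = 01101001
byte 4: 00001001 ⊕ 01100111 = 01101110
byte 5: 00010100 ⊕ 00110100 = 00100000
byte 6: 11110101 ⊕ 10010100 = 01100001
byte 7: 11100101 ⊕ 10000111 = 01100010
byte 8: 11110000 ⊕ 10011111 = 01101111
byte 9: 00010000 ⊕ 01100010 = 01110010
byte 10: 00011001 ⊕ 01101101 = 01110100

01100001 01100100 01101101 01101001 01101110 00100000 01100001 01100010 01101111 01110010 01110100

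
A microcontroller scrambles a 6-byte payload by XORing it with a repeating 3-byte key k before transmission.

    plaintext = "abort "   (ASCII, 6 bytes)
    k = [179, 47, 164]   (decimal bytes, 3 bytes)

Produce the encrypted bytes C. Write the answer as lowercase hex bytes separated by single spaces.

d2 4d cb c1 5b 84

The 3-byte key repeats, so the effective keystream is b3 2f a4 b3 2f a4.
byte 0: 01100001 xor 10110011 = 11010010
byte 1: 01100010 xor 00101111 = 01001101
byte 2: 01101111 xor 10100100 = 11001011
byte 3: 01110010 xor 10110011 = 11000001
byte 4: 01110100 xor 00101111 = 01011011
byte 5: 00100000 xor 10100100 = 10000100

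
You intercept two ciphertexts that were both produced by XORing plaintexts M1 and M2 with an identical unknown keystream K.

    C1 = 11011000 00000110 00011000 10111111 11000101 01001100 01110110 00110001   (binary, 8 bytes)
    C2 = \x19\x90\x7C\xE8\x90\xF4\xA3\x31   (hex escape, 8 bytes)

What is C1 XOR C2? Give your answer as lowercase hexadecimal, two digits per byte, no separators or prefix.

c196645755b8d500

C1 ⊕ C2 = (M1 ⊕ K) ⊕ (M2 ⊕ K) = M1 ⊕ M2 — the shared key cancels under XOR.
byte 0: d8 ^ 19 = c1
byte 1: 06 ^ 90 = 96
byte 2: 18 ^ 7c = 64
byte 3: bf ^ e8 = 57
byte 4: c5 ^ 90 = 55
byte 5: 4c ^ f4 = b8
byte 6: 76 ^ a3 = d5
byte 7: 31 ^ 31 = 00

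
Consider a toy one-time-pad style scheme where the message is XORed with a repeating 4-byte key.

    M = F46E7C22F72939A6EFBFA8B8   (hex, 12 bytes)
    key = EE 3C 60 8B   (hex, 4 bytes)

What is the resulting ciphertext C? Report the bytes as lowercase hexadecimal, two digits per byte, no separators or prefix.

The 4-byte key repeats, so the effective keystream is ee 3c 60 8b ee 3c 60 8b ee 3c 60 8b.
byte 0: f4 ⊕ ee = 1a
byte 1: 6e ⊕ 3c = 52
byte 2: 7c ⊕ 60 = 1c
byte 3: 22 ⊕ 8b = a9
byte 4: f7 ⊕ ee = 19
byte 5: 29 ⊕ 3c = 15
byte 6: 39 ⊕ 60 = 59
byte 7: a6 ⊕ 8b = 2d
byte 8: ef ⊕ ee = 01
byte 9: bf ⊕ 3c = 83
byte 10: a8 ⊕ 60 = c8
byte 11: b8 ⊕ 8b = 33

1a521ca91915592d0183c833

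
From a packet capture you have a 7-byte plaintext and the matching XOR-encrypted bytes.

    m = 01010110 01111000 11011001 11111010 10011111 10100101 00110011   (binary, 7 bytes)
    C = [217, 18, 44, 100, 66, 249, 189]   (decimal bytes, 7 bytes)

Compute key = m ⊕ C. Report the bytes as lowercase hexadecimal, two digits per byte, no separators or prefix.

8f6af59edd5c8e

Since C = m ⊕ key, XORing both sides with m gives key = m ⊕ C.
byte 0: 56 xor d9 = 8f
byte 1: 78 xor 12 = 6a
byte 2: d9 xor 2c = f5
byte 3: fa xor 64 = 9e
byte 4: 9f xor 42 = dd
byte 5: a5 xor f9 = 5c
byte 6: 33 xor bd = 8e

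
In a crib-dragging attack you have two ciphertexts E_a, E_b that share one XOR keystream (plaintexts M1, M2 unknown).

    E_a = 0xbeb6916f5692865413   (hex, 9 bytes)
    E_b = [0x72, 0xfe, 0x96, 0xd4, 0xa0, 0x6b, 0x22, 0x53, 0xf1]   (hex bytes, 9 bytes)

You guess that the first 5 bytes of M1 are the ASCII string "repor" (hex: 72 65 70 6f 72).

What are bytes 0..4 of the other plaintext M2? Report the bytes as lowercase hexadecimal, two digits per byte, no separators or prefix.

First, E_a ⊕ E_b = (M1 ⊕ K) ⊕ (M2 ⊕ K) = M1 ⊕ M2, so the key drops out. Then M2 = (M1 ⊕ M2) ⊕ M1 over the first 5 bytes.
byte 0: (be ⊕ 72) ⊕ 72 = cc ⊕ 72 = be
byte 1: (b6 ⊕ fe) ⊕ 65 = 48 ⊕ 65 = 2d
byte 2: (91 ⊕ 96) ⊕ 70 = 07 ⊕ 70 = 77
byte 3: (6f ⊕ d4) ⊕ 6f = bb ⊕ 6f = d4
byte 4: (56 ⊕ a0) ⊕ 72 = f6 ⊕ 72 = 84

be2d77d484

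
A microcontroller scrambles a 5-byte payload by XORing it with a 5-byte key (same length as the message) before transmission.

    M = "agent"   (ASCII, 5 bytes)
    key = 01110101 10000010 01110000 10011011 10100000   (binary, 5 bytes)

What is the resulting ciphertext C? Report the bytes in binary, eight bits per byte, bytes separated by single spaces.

XOR is its own inverse, so applying the key byte-wise gives the result directly.
byte 0: 01100001 xor 01110101 = 00010100
byte 1: 01100111 xor 10000010 = 11100101
byte 2: 01100101 xor 01110000 = 00010101
byte 3: 01101110 xor 10011011 = 11110101
byte 4: 01110100 xor 10100000 = 11010100

00010100 11100101 00010101 11110101 11010100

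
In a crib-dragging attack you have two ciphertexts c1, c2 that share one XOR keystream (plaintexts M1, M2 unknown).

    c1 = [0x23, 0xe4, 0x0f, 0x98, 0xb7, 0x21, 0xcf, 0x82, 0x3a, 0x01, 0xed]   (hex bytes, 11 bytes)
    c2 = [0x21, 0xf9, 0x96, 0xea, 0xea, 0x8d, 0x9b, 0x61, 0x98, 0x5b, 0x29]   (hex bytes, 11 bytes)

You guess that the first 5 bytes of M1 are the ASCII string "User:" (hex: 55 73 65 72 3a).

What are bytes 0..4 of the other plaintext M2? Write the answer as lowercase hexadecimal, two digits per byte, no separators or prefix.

576efc0067

First, c1 ⊕ c2 = (M1 ⊕ K) ⊕ (M2 ⊕ K) = M1 ⊕ M2, so the key drops out. Then M2 = (M1 ⊕ M2) ⊕ M1 over the first 5 bytes.
byte 0: (23 xor 21) xor 55 = 02 xor 55 = 57
byte 1: (e4 xor f9) xor 73 = 1d xor 73 = 6e
byte 2: (0f xor 96) xor 65 = 99 xor 65 = fc
byte 3: (98 xor ea) xor 72 = 72 xor 72 = 00
byte 4: (b7 xor ea) xor 3a = 5d xor 3a = 67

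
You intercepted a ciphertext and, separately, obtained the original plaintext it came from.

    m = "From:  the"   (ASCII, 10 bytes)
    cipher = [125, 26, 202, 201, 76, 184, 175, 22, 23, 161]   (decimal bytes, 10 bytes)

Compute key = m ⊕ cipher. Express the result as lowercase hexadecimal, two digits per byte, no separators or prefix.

3b68a5a476988f627fc4

Since cipher = m ⊕ key, XORing both sides with m gives key = m ⊕ cipher.
byte 0: 46 ^ 7d = 3b
byte 1: 72 ^ 1a = 68
byte 2: 6f ^ ca = a5
byte 3: 6d ^ c9 = a4
byte 4: 3a ^ 4c = 76
byte 5: 20 ^ b8 = 98
byte 6: 20 ^ af = 8f
byte 7: 74 ^ 16 = 62
byte 8: 68 ^ 17 = 7f
byte 9: 65 ^ a1 = c4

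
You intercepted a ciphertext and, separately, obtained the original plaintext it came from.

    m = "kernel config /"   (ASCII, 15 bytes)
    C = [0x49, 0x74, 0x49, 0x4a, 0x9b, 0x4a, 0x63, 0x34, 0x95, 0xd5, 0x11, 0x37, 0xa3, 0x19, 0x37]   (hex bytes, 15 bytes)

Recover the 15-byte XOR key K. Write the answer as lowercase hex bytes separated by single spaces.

22 11 3b 24 fe 26 43 57 fa bb 77 5e c4 39 18

Since C = m ⊕ K, XORing both sides with m gives K = m ⊕ C.
byte 0: 01101011 ⊕ 01001001 = 00100010
byte 1: 01100101 ⊕ 01110100 = 00010001
byte 2: 01110010 ⊕ 01001001 = 00111011
byte 3: 01101110 ⊕ 01001010 = 00100100
byte 4: 01100101 ⊕ 10011011 = 11111110
byte 5: 01101100 ⊕ 01001010 = 00100110
byte 6: 00100000 ⊕ 01100011 = 01000011
byte 7: 01100011 ⊕ 00110100 = 01010111
byte 8: 01101111 ⊕ 10010101 = 11111010
byte 9: 01101110 ⊕ 11010101 = 10111011
byte 10: 01100110 ⊕ 00010001 = 01110111
byte 11: 01101001 ⊕ 00110111 = 01011110
byte 12: 01100111 ⊕ 10100011 = 11000100
byte 13: 00100000 ⊕ 00011001 = 00111001
byte 14: 00101111 ⊕ 00110111 = 00011000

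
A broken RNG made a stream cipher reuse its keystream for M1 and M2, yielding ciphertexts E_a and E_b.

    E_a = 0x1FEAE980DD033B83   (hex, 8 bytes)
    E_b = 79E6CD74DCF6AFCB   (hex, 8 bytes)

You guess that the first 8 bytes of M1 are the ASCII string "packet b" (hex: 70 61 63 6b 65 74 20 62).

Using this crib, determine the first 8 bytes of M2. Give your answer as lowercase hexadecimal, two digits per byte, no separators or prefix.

First, E_a ⊕ E_b = (M1 ⊕ K) ⊕ (M2 ⊕ K) = M1 ⊕ M2, so the key drops out. Then M2 = (M1 ⊕ M2) ⊕ M1 over the first 8 bytes.
byte 0: (1f xor 79) xor 70 = 66 xor 70 = 16
byte 1: (ea xor e6) xor 61 = 0c xor 61 = 6d
byte 2: (e9 xor cd) xor 63 = 24 xor 63 = 47
byte 3: (80 xor 74) xor 6b = f4 xor 6b = 9f
byte 4: (dd xor dc) xor 65 = 01 xor 65 = 64
byte 5: (03 xor f6) xor 74 = f5 xor 74 = 81
byte 6: (3b xor af) xor 20 = 94 xor 20 = b4
byte 7: (83 xor cb) xor 62 = 48 xor 62 = 2a

166d479f6481b42a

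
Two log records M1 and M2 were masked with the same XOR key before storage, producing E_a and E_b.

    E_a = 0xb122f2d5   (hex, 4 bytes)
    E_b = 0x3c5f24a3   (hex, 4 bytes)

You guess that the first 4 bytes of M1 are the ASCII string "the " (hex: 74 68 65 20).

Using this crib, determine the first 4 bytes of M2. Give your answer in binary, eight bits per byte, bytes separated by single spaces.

11111001 00010101 10110011 01010110

First, E_a ⊕ E_b = (M1 ⊕ K) ⊕ (M2 ⊕ K) = M1 ⊕ M2, so the key drops out. Then M2 = (M1 ⊕ M2) ⊕ M1 over the first 4 bytes.
byte 0: (b1 ⊕ 3c) ⊕ 74 = 8d ⊕ 74 = f9
byte 1: (22 ⊕ 5f) ⊕ 68 = 7d ⊕ 68 = 15
byte 2: (f2 ⊕ 24) ⊕ 65 = d6 ⊕ 65 = b3
byte 3: (d5 ⊕ a3) ⊕ 20 = 76 ⊕ 20 = 56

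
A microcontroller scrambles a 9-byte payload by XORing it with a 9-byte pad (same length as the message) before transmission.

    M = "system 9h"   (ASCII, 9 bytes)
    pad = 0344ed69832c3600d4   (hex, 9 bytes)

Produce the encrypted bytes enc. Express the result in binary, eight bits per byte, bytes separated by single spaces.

01110000 00111101 10011110 00011101 11100110 01000001 00010110 00111001 10111100

73 ⊕ 03 = 70
79 ⊕ 44 = 3d
73 ⊕ ed = 9e
74 ⊕ 69 = 1d
65 ⊕ 83 = e6
6d ⊕ 2c = 41
20 ⊕ 36 = 16
39 ⊕ 00 = 39
68 ⊕ d4 = bc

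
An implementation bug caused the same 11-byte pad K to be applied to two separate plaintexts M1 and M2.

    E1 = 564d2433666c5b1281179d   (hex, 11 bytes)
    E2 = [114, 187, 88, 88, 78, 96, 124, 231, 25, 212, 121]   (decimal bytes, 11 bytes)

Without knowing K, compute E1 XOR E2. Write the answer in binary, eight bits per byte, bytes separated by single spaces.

E1 ⊕ E2 = (M1 ⊕ K) ⊕ (M2 ⊕ K) = M1 ⊕ M2 — the shared key cancels under XOR.
56 ⊕ 72 = 24
4d ⊕ bb = f6
24 ⊕ 58 = 7c
33 ⊕ 58 = 6b
66 ⊕ 4e = 28
6c ⊕ 60 = 0c
5b ⊕ 7c = 27
12 ⊕ e7 = f5
81 ⊕ 19 = 98
17 ⊕ d4 = c3
9d ⊕ 79 = e4

00100100 11110110 01111100 01101011 00101000 00001100 00100111 11110101 10011000 11000011 11100100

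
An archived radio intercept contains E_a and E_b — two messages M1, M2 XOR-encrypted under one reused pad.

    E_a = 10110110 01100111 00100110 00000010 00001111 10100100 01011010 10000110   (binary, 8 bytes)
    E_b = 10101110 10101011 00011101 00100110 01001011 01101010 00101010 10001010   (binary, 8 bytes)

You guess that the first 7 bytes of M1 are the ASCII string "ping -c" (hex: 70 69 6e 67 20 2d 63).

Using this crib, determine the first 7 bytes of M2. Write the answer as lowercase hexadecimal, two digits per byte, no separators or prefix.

68a5554364e313

First, E_a ⊕ E_b = (M1 ⊕ K) ⊕ (M2 ⊕ K) = M1 ⊕ M2, so the key drops out. Then M2 = (M1 ⊕ M2) ⊕ M1 over the first 7 bytes.
byte 0: (b6 xor ae) xor 70 = 18 xor 70 = 68
byte 1: (67 xor ab) xor 69 = cc xor 69 = a5
byte 2: (26 xor 1d) xor 6e = 3b xor 6e = 55
byte 3: (02 xor 26) xor 67 = 24 xor 67 = 43
byte 4: (0f xor 4b) xor 20 = 44 xor 20 = 64
byte 5: (a4 xor 6a) xor 2d = ce xor 2d = e3
byte 6: (5a xor 2a) xor 63 = 70 xor 63 = 13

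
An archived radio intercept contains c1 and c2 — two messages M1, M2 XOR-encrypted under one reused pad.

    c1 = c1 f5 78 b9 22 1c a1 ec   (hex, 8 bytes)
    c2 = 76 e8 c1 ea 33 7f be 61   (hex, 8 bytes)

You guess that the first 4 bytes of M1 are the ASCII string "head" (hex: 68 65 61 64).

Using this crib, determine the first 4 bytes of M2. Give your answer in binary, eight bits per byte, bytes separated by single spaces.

11011111 01111000 11011000 00110111

First, c1 ⊕ c2 = (M1 ⊕ K) ⊕ (M2 ⊕ K) = M1 ⊕ M2, so the key drops out. Then M2 = (M1 ⊕ M2) ⊕ M1 over the first 4 bytes.
byte 0: (c1 XOR 76) XOR 68 = b7 XOR 68 = df
byte 1: (f5 XOR e8) XOR 65 = 1d XOR 65 = 78
byte 2: (78 XOR c1) XOR 61 = b9 XOR 61 = d8
byte 3: (b9 XOR ea) XOR 64 = 53 XOR 64 = 37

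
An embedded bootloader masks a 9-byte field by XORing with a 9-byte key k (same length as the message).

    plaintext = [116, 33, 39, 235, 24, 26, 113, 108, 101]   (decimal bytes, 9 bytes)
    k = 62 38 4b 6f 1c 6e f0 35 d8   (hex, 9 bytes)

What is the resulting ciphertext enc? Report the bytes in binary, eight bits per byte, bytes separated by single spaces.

00010110 00011001 01101100 10000100 00000100 01110100 10000001 01011001 10111101

XOR is its own inverse, so applying the key byte-wise gives the result directly.
01110100 xor 01100010 = 00010110
00100001 xor 00111000 = 00011001
00100111 xor 01001011 = 01101100
11101011 xor 01101111 = 10000100
00011000 xor 00011100 = 00000100
00011010 xor 01101110 = 01110100
01110001 xor 11110000 = 10000001
01101100 xor 00110101 = 01011001
01100101 xor 11011000 = 10111101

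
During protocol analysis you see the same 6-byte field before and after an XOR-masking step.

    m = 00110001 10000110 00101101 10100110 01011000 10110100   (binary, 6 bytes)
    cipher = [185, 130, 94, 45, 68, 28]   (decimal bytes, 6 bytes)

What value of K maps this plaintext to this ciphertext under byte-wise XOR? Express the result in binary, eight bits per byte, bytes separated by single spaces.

Since cipher = m ⊕ K, XORing both sides with m gives K = m ⊕ cipher.
byte 0:  49 ⊕ 185 = 136
byte 1: 134 ⊕ 130 =   4
byte 2:  45 ⊕  94 = 115
byte 3: 166 ⊕  45 = 139
byte 4:  88 ⊕  68 =  28
byte 5: 180 ⊕  28 = 168

10001000 00000100 01110011 10001011 00011100 10101000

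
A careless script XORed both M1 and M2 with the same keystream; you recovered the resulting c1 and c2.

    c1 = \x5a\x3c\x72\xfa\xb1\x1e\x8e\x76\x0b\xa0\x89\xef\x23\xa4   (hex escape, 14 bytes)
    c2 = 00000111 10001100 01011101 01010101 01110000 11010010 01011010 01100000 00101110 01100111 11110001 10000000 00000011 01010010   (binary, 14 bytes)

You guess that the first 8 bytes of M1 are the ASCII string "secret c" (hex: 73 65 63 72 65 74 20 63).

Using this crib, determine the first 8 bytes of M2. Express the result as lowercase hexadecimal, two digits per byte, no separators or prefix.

2ed54cdda4b8f475

First, c1 ⊕ c2 = (M1 ⊕ K) ⊕ (M2 ⊕ K) = M1 ⊕ M2, so the key drops out. Then M2 = (M1 ⊕ M2) ⊕ M1 over the first 8 bytes.
byte 0: (5a ^ 07) ^ 73 = 5d ^ 73 = 2e
byte 1: (3c ^ 8c) ^ 65 = b0 ^ 65 = d5
byte 2: (72 ^ 5d) ^ 63 = 2f ^ 63 = 4c
byte 3: (fa ^ 55) ^ 72 = af ^ 72 = dd
byte 4: (b1 ^ 70) ^ 65 = c1 ^ 65 = a4
byte 5: (1e ^ d2) ^ 74 = cc ^ 74 = b8
byte 6: (8e ^ 5a) ^ 20 = d4 ^ 20 = f4
byte 7: (76 ^ 60) ^ 63 = 16 ^ 63 = 75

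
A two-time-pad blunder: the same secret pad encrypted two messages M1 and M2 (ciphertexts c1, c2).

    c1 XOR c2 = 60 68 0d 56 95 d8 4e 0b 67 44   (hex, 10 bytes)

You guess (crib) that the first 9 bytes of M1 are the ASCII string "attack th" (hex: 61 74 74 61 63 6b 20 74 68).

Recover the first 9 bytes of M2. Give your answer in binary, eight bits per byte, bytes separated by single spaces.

00000001 00011100 01111001 00110111 11110110 10110011 01101110 01111111 00001111

Since c1 ⊕ c2 = M1 ⊕ M2, XORing with the guessed M1 bytes yields the corresponding M2 bytes: M2 = (c1 ⊕ c2) ⊕ M1.
60 XOR 61 = 01
68 XOR 74 = 1c
0d XOR 74 = 79
56 XOR 61 = 37
95 XOR 63 = f6
d8 XOR 6b = b3
4e XOR 20 = 6e
0b XOR 74 = 7f
67 XOR 68 = 0f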